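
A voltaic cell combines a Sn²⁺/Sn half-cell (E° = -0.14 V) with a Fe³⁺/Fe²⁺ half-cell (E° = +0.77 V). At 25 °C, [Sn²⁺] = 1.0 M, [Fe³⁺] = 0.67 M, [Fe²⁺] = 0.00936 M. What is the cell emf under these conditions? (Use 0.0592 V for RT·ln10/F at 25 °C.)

The Fe³⁺/Fe²⁺ couple has the higher reduction potential and acts as the cathode, so E°_cell = +0.77 − (-0.14) = 0.91 V.
Balancing electrons gives n = 2; the reaction quotient is Q = [Sn²⁺]·[Fe²⁺]^2/[Fe³⁺]^2 = 1.95 × 10^-4.
At 25 °C, E = E° − (0.0592/n) log Q = 0.91 − (0.0592/2)(-3.710) = 0.910 + 0.110 = 1.020 V.

1.02 V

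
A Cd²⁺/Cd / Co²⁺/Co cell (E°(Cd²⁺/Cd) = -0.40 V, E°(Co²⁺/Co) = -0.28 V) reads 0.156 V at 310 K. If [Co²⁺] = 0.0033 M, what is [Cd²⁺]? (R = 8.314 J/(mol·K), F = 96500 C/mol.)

2.2 × 10^-4 M

From the Nernst equation, ln Q = nF(E° − E)/RT = 2×96500×(0.12 − 0.156)/(8.314×310) = -2.696, so Q = 0.0675.
With Q = [Cd²⁺]/[Co²⁺] and the known concentrations, [Cd²⁺] in the numerator gives [Cd²⁺] = 2.2 × 10^-4 M.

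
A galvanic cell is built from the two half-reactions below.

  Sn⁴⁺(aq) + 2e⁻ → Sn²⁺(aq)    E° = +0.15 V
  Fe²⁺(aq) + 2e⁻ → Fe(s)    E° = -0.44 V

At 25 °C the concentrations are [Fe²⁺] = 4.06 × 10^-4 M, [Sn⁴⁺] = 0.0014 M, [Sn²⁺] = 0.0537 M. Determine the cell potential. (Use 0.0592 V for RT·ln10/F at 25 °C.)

0.644 V

The Sn⁴⁺/Sn²⁺ couple has the higher reduction potential and acts as the cathode, so E°_cell = +0.15 − (-0.44) = 0.59 V.
Balancing electrons gives n = 2; the reaction quotient is Q = [Fe²⁺]·[Sn²⁺]/[Sn⁴⁺] = 0.0156.
At 25 °C, E = E° − (0.0592/n) log Q = 0.59 − (0.0592/2)(-1.808) = 0.590 + 0.054 = 0.644 V.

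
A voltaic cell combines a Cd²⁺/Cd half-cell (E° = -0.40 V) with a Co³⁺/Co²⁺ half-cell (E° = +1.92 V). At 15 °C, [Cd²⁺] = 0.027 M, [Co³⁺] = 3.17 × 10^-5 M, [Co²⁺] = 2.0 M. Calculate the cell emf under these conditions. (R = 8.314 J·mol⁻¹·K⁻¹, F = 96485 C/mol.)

The Co³⁺/Co²⁺ couple has the higher reduction potential and acts as the cathode, so E°_cell = +1.92 − (-0.40) = 2.32 V.
Balancing electrons gives n = 2; the reaction quotient is Q = [Cd²⁺]·[Co²⁺]^2/[Co³⁺]^2 = 1.07 × 10^8.
E = E° − (RT/nF) ln Q = 2.32 − (8.314×288)/(2×96485) × (18.493) = 2.320 − 0.229 = 2.091 V.

2.09 V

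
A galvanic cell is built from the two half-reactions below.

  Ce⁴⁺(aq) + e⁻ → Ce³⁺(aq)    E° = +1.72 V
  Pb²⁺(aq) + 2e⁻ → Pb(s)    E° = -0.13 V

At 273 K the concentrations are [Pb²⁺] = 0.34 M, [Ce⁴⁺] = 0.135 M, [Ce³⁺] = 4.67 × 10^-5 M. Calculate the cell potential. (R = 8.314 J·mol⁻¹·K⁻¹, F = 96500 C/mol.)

2.05 V

The Ce⁴⁺/Ce³⁺ couple has the higher reduction potential and acts as the cathode, so E°_cell = +1.72 − (-0.13) = 1.85 V.
Balancing electrons gives n = 2; the reaction quotient is Q = [Pb²⁺]·[Ce³⁺]^2/[Ce⁴⁺]^2 = 4.07 × 10^-8.
E = E° − (RT/nF) ln Q = 1.85 − (8.314×273)/(2×96500) × (-17.017) = 1.850 + 0.200 = 2.050 V.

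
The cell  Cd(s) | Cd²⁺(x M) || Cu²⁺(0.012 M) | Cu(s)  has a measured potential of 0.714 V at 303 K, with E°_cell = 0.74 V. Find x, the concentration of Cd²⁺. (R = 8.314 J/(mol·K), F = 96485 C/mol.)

0.088 M

From the Nernst equation, ln Q = nF(E° − E)/RT = 2×96485×(0.74 − 0.714)/(8.314×303) = 1.992, so Q = 7.33.
With Q = [Cd²⁺]/[Cu²⁺] and the known concentrations, [Cd²⁺] in the numerator gives [Cd²⁺] = 0.088 M.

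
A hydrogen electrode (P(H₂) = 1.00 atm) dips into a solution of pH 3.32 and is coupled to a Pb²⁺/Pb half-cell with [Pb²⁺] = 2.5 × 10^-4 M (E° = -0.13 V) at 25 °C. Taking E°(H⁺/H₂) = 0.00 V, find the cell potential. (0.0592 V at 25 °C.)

The hydrogen couple is the cathode, so E°_cell = 0.13 V; n = 2.
[H⁺] = 10^(−3.32) = 4.8 × 10^-4 M, and Q = [Pb²⁺]·P(H₂) / [H⁺]^2 = 1090.
E = E° − (0.0592/2) log Q = 0.13 − (0.0592/2)(3.038) = 0.040 V.

0.040 V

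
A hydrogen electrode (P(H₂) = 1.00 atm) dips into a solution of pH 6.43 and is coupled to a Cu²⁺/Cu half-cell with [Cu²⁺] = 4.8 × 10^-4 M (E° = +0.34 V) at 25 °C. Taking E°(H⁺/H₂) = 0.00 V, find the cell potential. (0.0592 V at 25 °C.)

0.62 V

The Cu²⁺/Cu couple is the cathode, so E°_cell = 0.34 V; n = 2.
[H⁺] = 10^(−6.43) = 3.7 × 10^-7 M, and Q = [H⁺]^2 / ([Cu²⁺]·P(H₂)) = 2.88 × 10^-10.
E = E° − (0.0592/2) log Q = 0.34 − (0.0592/2)(-9.541) = 0.622 V.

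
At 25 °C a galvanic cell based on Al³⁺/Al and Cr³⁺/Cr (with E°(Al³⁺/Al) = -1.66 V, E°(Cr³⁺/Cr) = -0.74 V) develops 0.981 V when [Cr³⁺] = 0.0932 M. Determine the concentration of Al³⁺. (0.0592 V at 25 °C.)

7.6 × 10^-5 M

From the Nernst equation, log Q = n(E° − E)/0.0592 = 3(0.92 − 0.981)/0.0592 = -3.091, so Q = 8.11 × 10^-4.
With Q = [Al³⁺]/[Cr³⁺] and the known concentrations, [Al³⁺] in the numerator gives [Al³⁺] = 7.6 × 10^-5 M.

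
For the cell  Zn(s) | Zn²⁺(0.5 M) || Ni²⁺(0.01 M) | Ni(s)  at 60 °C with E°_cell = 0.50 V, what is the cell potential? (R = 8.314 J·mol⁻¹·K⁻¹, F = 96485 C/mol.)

0.444 V

Balancing electrons gives n = 2; the reaction quotient is Q = [Zn²⁺]/[Ni²⁺] = 50.0.
E = E° − (RT/nF) ln Q = 0.50 − (8.314×333)/(2×96485) × (3.912) = 0.500 − 0.056 = 0.444 V.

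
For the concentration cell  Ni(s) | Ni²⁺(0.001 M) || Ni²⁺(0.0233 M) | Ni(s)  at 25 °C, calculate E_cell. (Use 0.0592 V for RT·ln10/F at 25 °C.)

Both half-cells are Ni²⁺/Ni, so E°_cell = 0. The concentrated side is the cathode; the cell reaction moves Ni²⁺ from high to low concentration with n = 2.
Q = [Ni²⁺]_dilute/[Ni²⁺]_conc = 0.001/0.0233 = 0.0429.
E = 0 − (0.0592/2) log Q = −(0.0592/2)(-1.367) = 0.0405 V.

0.040 V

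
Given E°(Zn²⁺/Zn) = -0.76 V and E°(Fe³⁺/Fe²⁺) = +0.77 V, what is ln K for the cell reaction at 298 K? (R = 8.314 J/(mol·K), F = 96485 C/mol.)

ln K = 119.2

E°_cell = +0.77 − (-0.76) = 1.53 V, with n = 2 electrons transferred.
At equilibrium E = 0, so the Nernst equation gives ln K = nFE°/RT = (2)(96485)(1.53)/((8.314)(298)) = 119.17.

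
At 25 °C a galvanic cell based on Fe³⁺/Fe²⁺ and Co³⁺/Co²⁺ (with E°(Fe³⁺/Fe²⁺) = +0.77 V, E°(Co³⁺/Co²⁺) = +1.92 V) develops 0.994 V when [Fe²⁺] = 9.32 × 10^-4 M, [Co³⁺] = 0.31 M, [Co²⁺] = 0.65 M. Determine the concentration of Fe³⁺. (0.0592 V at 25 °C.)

0.19 M

From the Nernst equation, log Q = n(E° − E)/0.0592 = 1(1.15 − 0.994)/0.0592 = 2.635, so Q = 432.
With Q = [Fe³⁺]·[Co²⁺]/([Fe²⁺]·[Co³⁺]) and the known concentrations, [Fe³⁺] in the numerator gives [Fe³⁺] = 0.19 M.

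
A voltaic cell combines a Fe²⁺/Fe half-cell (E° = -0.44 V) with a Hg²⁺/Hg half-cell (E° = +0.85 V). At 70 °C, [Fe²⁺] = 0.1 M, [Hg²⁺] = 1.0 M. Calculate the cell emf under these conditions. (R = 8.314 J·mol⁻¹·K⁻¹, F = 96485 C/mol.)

The Hg²⁺/Hg couple has the higher reduction potential and acts as the cathode, so E°_cell = +0.85 − (-0.44) = 1.29 V.
Balancing electrons gives n = 2; the reaction quotient is Q = [Fe²⁺]/[Hg²⁺] = 0.100.
E = E° − (RT/nF) ln Q = 1.29 − (8.314×343)/(2×96485) × (-2.303) = 1.290 + 0.034 = 1.324 V.

1.32 V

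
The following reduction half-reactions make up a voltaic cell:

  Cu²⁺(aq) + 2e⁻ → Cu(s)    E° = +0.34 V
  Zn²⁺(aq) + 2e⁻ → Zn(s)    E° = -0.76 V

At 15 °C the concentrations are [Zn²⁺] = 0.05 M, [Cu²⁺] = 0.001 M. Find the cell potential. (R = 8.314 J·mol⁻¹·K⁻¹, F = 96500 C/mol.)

The Cu²⁺/Cu couple has the higher reduction potential and acts as the cathode, so E°_cell = +0.34 − (-0.76) = 1.10 V.
Balancing electrons gives n = 2; the reaction quotient is Q = [Zn²⁺]/[Cu²⁺] = 50.0.
E = E° − (RT/nF) ln Q = 1.10 − (8.314×288)/(2×96500) × (3.912) = 1.100 − 0.049 = 1.051 V.

1.05 V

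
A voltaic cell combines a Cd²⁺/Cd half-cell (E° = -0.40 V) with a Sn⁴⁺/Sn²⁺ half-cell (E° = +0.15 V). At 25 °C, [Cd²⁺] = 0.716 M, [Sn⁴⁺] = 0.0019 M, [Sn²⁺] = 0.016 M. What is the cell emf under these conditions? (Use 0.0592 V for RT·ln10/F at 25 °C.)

0.527 V

The Sn⁴⁺/Sn²⁺ couple has the higher reduction potential and acts as the cathode, so E°_cell = +0.15 − (-0.40) = 0.55 V.
Balancing electrons gives n = 2; the reaction quotient is Q = [Cd²⁺]·[Sn²⁺]/[Sn⁴⁺] = 6.03.
At 25 °C, E = E° − (0.0592/n) log Q = 0.55 − (0.0592/2)(0.780) = 0.550 − 0.023 = 0.527 V.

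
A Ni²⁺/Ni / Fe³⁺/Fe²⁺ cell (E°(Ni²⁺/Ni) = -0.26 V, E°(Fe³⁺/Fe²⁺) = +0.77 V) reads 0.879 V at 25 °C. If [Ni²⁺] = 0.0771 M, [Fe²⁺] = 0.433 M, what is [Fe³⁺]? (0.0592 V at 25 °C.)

3.4 × 10^-4 M

From the Nernst equation, log Q = n(E° − E)/0.0592 = 2(1.03 − 0.879)/0.0592 = 5.101, so Q = 1.26 × 10^5.
With Q = [Ni²⁺]·[Fe²⁺]^2/[Fe³⁺]^2 and the known concentrations, [Fe³⁺]^2 in the denominator gives [Fe³⁺] = 3.4 × 10^-4 M.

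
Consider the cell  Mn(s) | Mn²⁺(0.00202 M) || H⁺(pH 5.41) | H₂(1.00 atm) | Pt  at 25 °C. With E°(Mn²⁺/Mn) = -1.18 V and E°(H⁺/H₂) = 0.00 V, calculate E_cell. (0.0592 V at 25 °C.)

The hydrogen couple is the cathode, so E°_cell = 1.18 V; n = 2.
[H⁺] = 10^(−5.41) = 3.9 × 10^-6 M, and Q = [Mn²⁺]·P(H₂) / [H⁺]^2 = 1.33 × 10^8.
E = E° − (0.0592/2) log Q = 1.18 − (0.0592/2)(8.125) = 0.939 V.

0.94 V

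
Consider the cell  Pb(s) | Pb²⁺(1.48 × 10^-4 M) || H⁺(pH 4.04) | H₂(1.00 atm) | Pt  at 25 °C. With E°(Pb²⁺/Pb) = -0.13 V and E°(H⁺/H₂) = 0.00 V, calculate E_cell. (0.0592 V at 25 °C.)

0.004 V

The hydrogen couple is the cathode, so E°_cell = 0.13 V; n = 2.
[H⁺] = 10^(−4.04) = 9.1 × 10^-5 M, and Q = [Pb²⁺]·P(H₂) / [H⁺]^2 = 1.78 × 10^4.
E = E° − (0.0592/2) log Q = 0.13 − (0.0592/2)(4.250) = 0.004 V.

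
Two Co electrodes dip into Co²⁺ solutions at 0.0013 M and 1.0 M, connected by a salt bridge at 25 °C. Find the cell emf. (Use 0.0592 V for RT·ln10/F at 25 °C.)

0.085 V

Both half-cells are Co²⁺/Co, so E°_cell = 0. The concentrated side is the cathode; the cell reaction moves Co²⁺ from high to low concentration with n = 2.
Q = [Co²⁺]_dilute/[Co²⁺]_conc = 0.0013/1.0 = 0.00130.
E = 0 − (0.0592/2) log Q = −(0.0592/2)(-2.886) = 0.0854 V.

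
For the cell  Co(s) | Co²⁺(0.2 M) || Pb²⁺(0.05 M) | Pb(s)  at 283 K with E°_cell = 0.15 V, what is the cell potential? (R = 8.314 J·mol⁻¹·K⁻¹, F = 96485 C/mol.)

Balancing electrons gives n = 2; the reaction quotient is Q = [Co²⁺]/[Pb²⁺] = 4.00.
E = E° − (RT/nF) ln Q = 0.15 − (8.314×283)/(2×96485) × (1.386) = 0.150 − 0.017 = 0.133 V.

0.133 V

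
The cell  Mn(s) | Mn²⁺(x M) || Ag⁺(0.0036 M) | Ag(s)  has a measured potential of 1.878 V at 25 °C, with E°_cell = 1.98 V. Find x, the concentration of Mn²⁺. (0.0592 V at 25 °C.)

From the Nernst equation, log Q = n(E° − E)/0.0592 = 2(1.98 − 1.878)/0.0592 = 3.446, so Q = 2790.
With Q = [Mn²⁺]/[Ag⁺]^2 and the known concentrations, [Mn²⁺] in the numerator gives [Mn²⁺] = 0.036 M.

0.036 M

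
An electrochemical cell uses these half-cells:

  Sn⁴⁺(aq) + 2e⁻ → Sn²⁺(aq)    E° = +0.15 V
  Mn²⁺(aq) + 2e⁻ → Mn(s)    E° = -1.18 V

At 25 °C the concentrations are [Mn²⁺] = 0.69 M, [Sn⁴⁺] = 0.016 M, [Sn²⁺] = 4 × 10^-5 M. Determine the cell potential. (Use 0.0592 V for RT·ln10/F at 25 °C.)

1.41 V

The Sn⁴⁺/Sn²⁺ couple has the higher reduction potential and acts as the cathode, so E°_cell = +0.15 − (-1.18) = 1.33 V.
Balancing electrons gives n = 2; the reaction quotient is Q = [Mn²⁺]·[Sn²⁺]/[Sn⁴⁺] = 0.00172.
At 25 °C, E = E° − (0.0592/n) log Q = 1.33 − (0.0592/2)(-2.763) = 1.330 + 0.082 = 1.412 V.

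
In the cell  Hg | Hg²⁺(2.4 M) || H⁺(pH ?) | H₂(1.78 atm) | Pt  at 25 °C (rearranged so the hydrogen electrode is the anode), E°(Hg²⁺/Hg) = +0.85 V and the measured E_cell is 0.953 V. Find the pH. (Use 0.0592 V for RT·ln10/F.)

pH = 1.42

E°_cell = 0.85 V and n = 2.
log Q = n(E° − E)/0.0592 = 2×(0.85 − 0.953)/0.0592 = -3.480.
With Q = [H⁺]^2 / ([Hg²⁺]·P(H₂)), solving for [H⁺] gives log[H⁺] = -1.425, so pH = 1.42.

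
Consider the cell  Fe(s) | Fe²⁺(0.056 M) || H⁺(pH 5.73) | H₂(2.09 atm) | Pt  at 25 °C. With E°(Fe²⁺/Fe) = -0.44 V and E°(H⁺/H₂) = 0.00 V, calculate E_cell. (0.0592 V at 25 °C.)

The hydrogen couple is the cathode, so E°_cell = 0.44 V; n = 2.
[H⁺] = 10^(−5.73) = 1.9 × 10^-6 M, and Q = [Fe²⁺]·P(H₂) / [H⁺]^2 = 3.38 × 10^10.
E = E° − (0.0592/2) log Q = 0.44 − (0.0592/2)(10.528) = 0.128 V.

0.13 V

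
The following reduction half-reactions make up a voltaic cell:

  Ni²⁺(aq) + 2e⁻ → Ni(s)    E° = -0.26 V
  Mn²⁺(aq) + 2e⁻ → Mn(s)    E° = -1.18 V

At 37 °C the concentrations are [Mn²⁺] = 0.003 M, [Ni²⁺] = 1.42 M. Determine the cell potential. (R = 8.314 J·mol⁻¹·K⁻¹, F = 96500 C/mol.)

1.00 V

The Ni²⁺/Ni couple has the higher reduction potential and acts as the cathode, so E°_cell = -0.26 − (-1.18) = 0.92 V.
Balancing electrons gives n = 2; the reaction quotient is Q = [Mn²⁺]/[Ni²⁺] = 0.00211.
E = E° − (RT/nF) ln Q = 0.92 − (8.314×310)/(2×96500) × (-6.160) = 0.920 + 0.082 = 1.002 V.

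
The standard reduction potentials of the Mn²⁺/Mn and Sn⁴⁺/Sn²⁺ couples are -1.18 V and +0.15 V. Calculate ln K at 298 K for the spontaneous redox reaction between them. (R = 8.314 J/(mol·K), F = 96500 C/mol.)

ln K = 103.6

E°_cell = +0.15 − (-1.18) = 1.33 V, with n = 2 electrons transferred.
At equilibrium E = 0, so the Nernst equation gives ln K = nFE°/RT = (2)(96500)(1.33)/((8.314)(298)) = 103.61.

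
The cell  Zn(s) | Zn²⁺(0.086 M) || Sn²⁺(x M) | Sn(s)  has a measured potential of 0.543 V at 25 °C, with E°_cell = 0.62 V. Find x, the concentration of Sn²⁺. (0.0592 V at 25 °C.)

2.2 × 10^-4 M

From the Nernst equation, log Q = n(E° − E)/0.0592 = 2(0.62 − 0.543)/0.0592 = 2.601, so Q = 399.
With Q = [Zn²⁺]/[Sn²⁺] and the known concentrations, [Sn²⁺] in the denominator gives [Sn²⁺] = 2.2 × 10^-4 M.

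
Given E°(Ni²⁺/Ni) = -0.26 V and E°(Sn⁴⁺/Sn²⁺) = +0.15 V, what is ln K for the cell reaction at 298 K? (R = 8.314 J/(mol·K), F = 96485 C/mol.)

E°_cell = +0.15 − (-0.26) = 0.41 V, with n = 2 electrons transferred.
At equilibrium E = 0, so the Nernst equation gives ln K = nFE°/RT = (2)(96485)(0.41)/((8.314)(298)) = 31.93.

ln K = 31.9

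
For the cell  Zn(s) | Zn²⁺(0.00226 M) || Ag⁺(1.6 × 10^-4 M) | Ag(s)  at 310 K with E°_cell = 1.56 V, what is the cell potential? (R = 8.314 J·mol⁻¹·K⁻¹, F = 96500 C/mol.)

1.41 V

Balancing electrons gives n = 2; the reaction quotient is Q = [Zn²⁺]/[Ag⁺]^2 = 8.83 × 10^4.
E = E° − (RT/nF) ln Q = 1.56 − (8.314×310)/(2×96500) × (11.388) = 1.560 − 0.152 = 1.408 V.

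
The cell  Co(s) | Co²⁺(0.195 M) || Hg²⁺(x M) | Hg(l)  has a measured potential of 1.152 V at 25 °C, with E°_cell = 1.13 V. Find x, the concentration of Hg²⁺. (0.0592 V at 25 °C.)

From the Nernst equation, log Q = n(E° − E)/0.0592 = 2(1.13 − 1.152)/0.0592 = -0.743, so Q = 0.181.
With Q = [Co²⁺]/[Hg²⁺] and the known concentrations, [Hg²⁺] in the denominator gives [Hg²⁺] = 1.1 M.

1.1 M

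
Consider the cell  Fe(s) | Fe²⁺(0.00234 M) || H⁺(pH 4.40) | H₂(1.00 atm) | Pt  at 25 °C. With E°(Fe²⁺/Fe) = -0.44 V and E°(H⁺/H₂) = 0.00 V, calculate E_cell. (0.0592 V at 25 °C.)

0.26 V

The hydrogen couple is the cathode, so E°_cell = 0.44 V; n = 2.
[H⁺] = 10^(−4.40) = 4 × 10^-5 M, and Q = [Fe²⁺]·P(H₂) / [H⁺]^2 = 1.48 × 10^6.
E = E° − (0.0592/2) log Q = 0.44 − (0.0592/2)(6.169) = 0.257 V.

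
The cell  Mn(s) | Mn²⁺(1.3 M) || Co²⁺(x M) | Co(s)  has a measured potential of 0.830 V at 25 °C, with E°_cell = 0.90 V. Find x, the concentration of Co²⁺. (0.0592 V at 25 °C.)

From the Nernst equation, log Q = n(E° − E)/0.0592 = 2(0.90 − 0.830)/0.0592 = 2.365, so Q = 232.
With Q = [Mn²⁺]/[Co²⁺] and the known concentrations, [Co²⁺] in the denominator gives [Co²⁺] = 0.0056 M.

0.0056 M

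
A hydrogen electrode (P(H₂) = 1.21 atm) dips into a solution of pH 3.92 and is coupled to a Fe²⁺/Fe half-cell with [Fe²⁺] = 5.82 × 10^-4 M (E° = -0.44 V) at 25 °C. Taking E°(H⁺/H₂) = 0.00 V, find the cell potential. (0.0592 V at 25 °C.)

The hydrogen couple is the cathode, so E°_cell = 0.44 V; n = 2.
[H⁺] = 10^(−3.92) = 1.2 × 10^-4 M, and Q = [Fe²⁺]·P(H₂) / [H⁺]^2 = 4.87 × 10^4.
E = E° − (0.0592/2) log Q = 0.44 − (0.0592/2)(4.688) = 0.301 V.

0.30 V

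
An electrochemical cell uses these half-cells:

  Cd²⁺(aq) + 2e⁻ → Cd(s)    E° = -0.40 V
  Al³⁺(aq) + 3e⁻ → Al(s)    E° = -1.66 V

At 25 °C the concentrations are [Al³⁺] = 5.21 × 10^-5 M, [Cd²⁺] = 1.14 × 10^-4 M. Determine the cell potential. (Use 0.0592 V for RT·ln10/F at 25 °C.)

The Cd²⁺/Cd couple has the higher reduction potential and acts as the cathode, so E°_cell = -0.40 − (-1.66) = 1.26 V.
Balancing electrons gives n = 6; the reaction quotient is Q = [Al³⁺]^2/[Cd²⁺]^3 = 1830.
At 25 °C, E = E° − (0.0592/n) log Q = 1.26 − (0.0592/6)(3.263) = 1.260 − 0.032 = 1.228 V.

1.23 V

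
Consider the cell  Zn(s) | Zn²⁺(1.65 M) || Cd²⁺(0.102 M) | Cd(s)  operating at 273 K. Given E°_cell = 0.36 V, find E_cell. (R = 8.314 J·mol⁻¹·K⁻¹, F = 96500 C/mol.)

Balancing electrons gives n = 2; the reaction quotient is Q = [Zn²⁺]/[Cd²⁺] = 16.2.
E = E° − (RT/nF) ln Q = 0.36 − (8.314×273)/(2×96500) × (2.784) = 0.360 − 0.033 = 0.327 V.

0.327 V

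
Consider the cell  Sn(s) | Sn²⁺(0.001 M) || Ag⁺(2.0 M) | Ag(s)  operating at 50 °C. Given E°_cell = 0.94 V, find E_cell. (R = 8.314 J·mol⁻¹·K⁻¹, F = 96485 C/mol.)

1.06 V

Balancing electrons gives n = 2; the reaction quotient is Q = [Sn²⁺]/[Ag⁺]^2 = 2.5 × 10^-4.
E = E° − (RT/nF) ln Q = 0.94 − (8.314×323)/(2×96485) × (-8.294) = 0.940 + 0.115 = 1.055 V.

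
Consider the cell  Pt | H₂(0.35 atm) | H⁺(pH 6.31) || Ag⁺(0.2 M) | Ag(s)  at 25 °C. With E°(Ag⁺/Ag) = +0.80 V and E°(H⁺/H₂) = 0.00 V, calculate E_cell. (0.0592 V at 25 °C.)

1.12 V

The Ag⁺/Ag couple is the cathode, so E°_cell = 0.80 V; n = 2.
[H⁺] = 10^(−6.31) = 4.9 × 10^-7 M, and Q = [H⁺]^2 / ([Ag⁺]^2·P(H₂)) = 1.71 × 10^-11.
E = E° − (0.0592/2) log Q = 0.80 − (0.0592/2)(-10.766) = 1.119 V.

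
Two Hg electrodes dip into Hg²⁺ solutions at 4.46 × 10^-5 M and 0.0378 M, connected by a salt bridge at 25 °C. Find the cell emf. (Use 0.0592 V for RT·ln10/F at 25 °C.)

Both half-cells are Hg²⁺/Hg, so E°_cell = 0. The concentrated side is the cathode; the cell reaction moves Hg²⁺ from high to low concentration with n = 2.
Q = [Hg²⁺]_dilute/[Hg²⁺]_conc = 4.46 × 10^-5/0.0378 = 0.00118.
E = 0 − (0.0592/2) log Q = −(0.0592/2)(-2.928) = 0.0867 V.

0.087 V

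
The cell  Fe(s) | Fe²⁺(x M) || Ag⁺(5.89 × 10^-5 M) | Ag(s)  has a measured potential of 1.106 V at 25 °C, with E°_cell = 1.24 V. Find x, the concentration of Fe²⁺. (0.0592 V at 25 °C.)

From the Nernst equation, log Q = n(E° − E)/0.0592 = 2(1.24 − 1.106)/0.0592 = 4.527, so Q = 3.37 × 10^4.
With Q = [Fe²⁺]/[Ag⁺]^2 and the known concentrations, [Fe²⁺] in the numerator gives [Fe²⁺] = 1.2 × 10^-4 M.

1.2 × 10^-4 M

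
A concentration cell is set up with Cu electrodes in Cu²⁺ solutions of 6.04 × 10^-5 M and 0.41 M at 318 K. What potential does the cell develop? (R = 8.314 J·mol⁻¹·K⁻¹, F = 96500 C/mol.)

0.12 V

Both half-cells are Cu²⁺/Cu, so E°_cell = 0. The concentrated side is the cathode; the cell reaction moves Cu²⁺ from high to low concentration with n = 2.
Q = [Cu²⁺]_dilute/[Cu²⁺]_conc = 6.04 × 10^-5/0.41 = 1.47 × 10^-4.
E = 0 − (RT/nF) ln Q = −((8.314×318)/(2×96500))(-8.823) = 0.1209 V.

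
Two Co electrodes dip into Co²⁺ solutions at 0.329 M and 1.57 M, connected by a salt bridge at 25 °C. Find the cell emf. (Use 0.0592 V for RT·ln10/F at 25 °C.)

Both half-cells are Co²⁺/Co, so E°_cell = 0. The concentrated side is the cathode; the cell reaction moves Co²⁺ from high to low concentration with n = 2.
Q = [Co²⁺]_dilute/[Co²⁺]_conc = 0.329/1.57 = 0.210.
E = 0 − (0.0592/2) log Q = −(0.0592/2)(-0.679) = 0.0201 V.

0.020 V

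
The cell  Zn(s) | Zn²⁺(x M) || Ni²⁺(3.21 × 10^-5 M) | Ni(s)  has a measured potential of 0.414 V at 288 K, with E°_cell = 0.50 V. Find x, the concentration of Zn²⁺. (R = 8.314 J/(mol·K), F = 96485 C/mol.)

From the Nernst equation, ln Q = nF(E° − E)/RT = 2×96485×(0.50 − 0.414)/(8.314×288) = 6.931, so Q = 1020.
With Q = [Zn²⁺]/[Ni²⁺] and the known concentrations, [Zn²⁺] in the numerator gives [Zn²⁺] = 0.033 M.

0.033 M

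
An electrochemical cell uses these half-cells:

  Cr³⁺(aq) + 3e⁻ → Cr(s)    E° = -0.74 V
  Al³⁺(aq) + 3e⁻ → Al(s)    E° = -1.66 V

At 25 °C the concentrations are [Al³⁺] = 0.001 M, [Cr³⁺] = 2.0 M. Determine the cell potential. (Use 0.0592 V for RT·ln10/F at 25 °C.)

0.985 V

The Cr³⁺/Cr couple has the higher reduction potential and acts as the cathode, so E°_cell = -0.74 − (-1.66) = 0.92 V.
Balancing electrons gives n = 3; the reaction quotient is Q = [Al³⁺]/[Cr³⁺] = 5 × 10^-4.
At 25 °C, E = E° − (0.0592/n) log Q = 0.92 − (0.0592/3)(-3.301) = 0.920 + 0.065 = 0.985 V.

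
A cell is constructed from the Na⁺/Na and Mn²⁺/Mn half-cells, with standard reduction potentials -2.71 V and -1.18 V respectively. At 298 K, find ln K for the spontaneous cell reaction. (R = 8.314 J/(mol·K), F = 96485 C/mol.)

ln K = 119.2

E°_cell = -1.18 − (-2.71) = 1.53 V, with n = 2 electrons transferred.
At equilibrium E = 0, so the Nernst equation gives ln K = nFE°/RT = (2)(96485)(1.53)/((8.314)(298)) = 119.17.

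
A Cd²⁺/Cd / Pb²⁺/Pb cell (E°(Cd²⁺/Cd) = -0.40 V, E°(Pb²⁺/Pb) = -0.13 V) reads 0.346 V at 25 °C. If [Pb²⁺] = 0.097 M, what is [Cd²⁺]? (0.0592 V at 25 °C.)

2.6 × 10^-4 M

From the Nernst equation, log Q = n(E° − E)/0.0592 = 2(0.27 − 0.346)/0.0592 = -2.568, so Q = 0.00271.
With Q = [Cd²⁺]/[Pb²⁺] and the known concentrations, [Cd²⁺] in the numerator gives [Cd²⁺] = 2.6 × 10^-4 M.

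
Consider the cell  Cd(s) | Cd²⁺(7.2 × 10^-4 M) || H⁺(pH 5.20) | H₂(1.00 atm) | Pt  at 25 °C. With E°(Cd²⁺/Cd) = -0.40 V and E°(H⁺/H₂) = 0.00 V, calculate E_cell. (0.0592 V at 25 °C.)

0.19 V

The hydrogen couple is the cathode, so E°_cell = 0.40 V; n = 2.
[H⁺] = 10^(−5.20) = 6.3 × 10^-6 M, and Q = [Cd²⁺]·P(H₂) / [H⁺]^2 = 1.81 × 10^7.
E = E° − (0.0592/2) log Q = 0.40 − (0.0592/2)(7.257) = 0.185 V.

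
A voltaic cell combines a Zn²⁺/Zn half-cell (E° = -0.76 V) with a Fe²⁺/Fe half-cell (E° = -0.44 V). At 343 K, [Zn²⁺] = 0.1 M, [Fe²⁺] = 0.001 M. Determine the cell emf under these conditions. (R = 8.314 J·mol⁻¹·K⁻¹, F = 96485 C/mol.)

The Fe²⁺/Fe couple has the higher reduction potential and acts as the cathode, so E°_cell = -0.44 − (-0.76) = 0.32 V.
Balancing electrons gives n = 2; the reaction quotient is Q = [Zn²⁺]/[Fe²⁺] = 100.
E = E° − (RT/nF) ln Q = 0.32 − (8.314×343)/(2×96485) × (4.605) = 0.320 − 0.068 = 0.252 V.

0.252 V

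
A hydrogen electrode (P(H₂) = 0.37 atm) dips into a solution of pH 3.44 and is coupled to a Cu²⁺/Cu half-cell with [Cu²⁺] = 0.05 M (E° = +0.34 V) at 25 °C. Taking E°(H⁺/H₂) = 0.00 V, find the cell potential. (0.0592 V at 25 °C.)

The Cu²⁺/Cu couple is the cathode, so E°_cell = 0.34 V; n = 2.
[H⁺] = 10^(−3.44) = 3.6 × 10^-4 M, and Q = [H⁺]^2 / ([Cu²⁺]·P(H₂)) = 7.13 × 10^-6.
E = E° − (0.0592/2) log Q = 0.34 − (0.0592/2)(-5.147) = 0.492 V.

0.49 V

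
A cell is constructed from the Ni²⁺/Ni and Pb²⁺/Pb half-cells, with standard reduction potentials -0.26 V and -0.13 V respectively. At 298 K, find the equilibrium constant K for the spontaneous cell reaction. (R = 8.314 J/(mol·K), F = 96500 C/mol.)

E°_cell = -0.13 − (-0.26) = 0.13 V, with n = 2 electrons transferred.
At equilibrium E = 0, so the Nernst equation gives ln K = nFE°/RT = (2)(96500)(0.13)/((8.314)(298)) = 10.13.
K = e^10.13 = 2.5 × 10^4.

2.5 × 10^4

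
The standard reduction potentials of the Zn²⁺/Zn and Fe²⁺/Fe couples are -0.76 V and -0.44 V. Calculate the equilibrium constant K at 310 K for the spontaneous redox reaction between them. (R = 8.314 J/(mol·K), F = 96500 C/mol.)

2.6 × 10^10

E°_cell = -0.44 − (-0.76) = 0.32 V, with n = 2 electrons transferred.
At equilibrium E = 0, so the Nernst equation gives ln K = nFE°/RT = (2)(96500)(0.32)/((8.314)(310)) = 23.96.
K = e^23.96 = 2.6 × 10^10.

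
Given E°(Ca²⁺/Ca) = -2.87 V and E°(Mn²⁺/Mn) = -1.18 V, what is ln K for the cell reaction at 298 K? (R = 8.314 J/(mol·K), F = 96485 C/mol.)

ln K = 131.6

E°_cell = -1.18 − (-2.87) = 1.69 V, with n = 2 electrons transferred.
At equilibrium E = 0, so the Nernst equation gives ln K = nFE°/RT = (2)(96485)(1.69)/((8.314)(298)) = 131.63.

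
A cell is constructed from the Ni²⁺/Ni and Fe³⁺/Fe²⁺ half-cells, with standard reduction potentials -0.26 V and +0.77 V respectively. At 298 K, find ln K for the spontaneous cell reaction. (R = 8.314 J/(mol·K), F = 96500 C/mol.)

E°_cell = +0.77 − (-0.26) = 1.03 V, with n = 2 electrons transferred.
At equilibrium E = 0, so the Nernst equation gives ln K = nFE°/RT = (2)(96500)(1.03)/((8.314)(298)) = 80.24.

ln K = 80.2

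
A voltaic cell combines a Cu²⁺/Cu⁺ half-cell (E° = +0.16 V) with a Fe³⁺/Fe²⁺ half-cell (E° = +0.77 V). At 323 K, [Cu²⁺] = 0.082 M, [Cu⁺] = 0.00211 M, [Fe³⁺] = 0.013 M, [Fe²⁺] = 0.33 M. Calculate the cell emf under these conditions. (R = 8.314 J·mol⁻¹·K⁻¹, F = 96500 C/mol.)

0.418 V

The Fe³⁺/Fe²⁺ couple has the higher reduction potential and acts as the cathode, so E°_cell = +0.77 − (+0.16) = 0.61 V.
Balancing electrons gives n = 1; the reaction quotient is Q = [Cu²⁺]·[Fe²⁺]/([Cu⁺]·[Fe³⁺]) = 987.
E = E° − (RT/nF) ln Q = 0.61 − (8.314×323)/(1×96500) × (6.894) = 0.610 − 0.192 = 0.418 V.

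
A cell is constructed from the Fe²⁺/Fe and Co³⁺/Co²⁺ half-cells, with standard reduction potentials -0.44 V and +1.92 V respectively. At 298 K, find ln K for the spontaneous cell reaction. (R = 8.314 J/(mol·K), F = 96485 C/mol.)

E°_cell = +1.92 − (-0.44) = 2.36 V, with n = 2 electrons transferred.
At equilibrium E = 0, so the Nernst equation gives ln K = nFE°/RT = (2)(96485)(2.36)/((8.314)(298)) = 183.81.

ln K = 183.8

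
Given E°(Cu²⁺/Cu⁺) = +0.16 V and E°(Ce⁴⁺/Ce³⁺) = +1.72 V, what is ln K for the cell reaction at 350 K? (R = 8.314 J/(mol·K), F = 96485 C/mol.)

E°_cell = +1.72 − (+0.16) = 1.56 V, with n = 1 electron transferred.
At equilibrium E = 0, so the Nernst equation gives ln K = nFE°/RT = (1)(96485)(1.56)/((8.314)(350)) = 51.73.

ln K = 51.7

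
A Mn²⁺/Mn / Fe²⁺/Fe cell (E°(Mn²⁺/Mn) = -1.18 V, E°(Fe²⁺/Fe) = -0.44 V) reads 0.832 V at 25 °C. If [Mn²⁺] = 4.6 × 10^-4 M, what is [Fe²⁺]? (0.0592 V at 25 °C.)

0.59 M

From the Nernst equation, log Q = n(E° − E)/0.0592 = 2(0.74 − 0.832)/0.0592 = -3.108, so Q = 7.8 × 10^-4.
With Q = [Mn²⁺]/[Fe²⁺] and the known concentrations, [Fe²⁺] in the denominator gives [Fe²⁺] = 0.59 M.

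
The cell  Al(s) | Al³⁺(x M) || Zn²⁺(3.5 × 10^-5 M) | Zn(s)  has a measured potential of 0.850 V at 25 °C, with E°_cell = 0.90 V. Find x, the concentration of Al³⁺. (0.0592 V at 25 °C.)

7.1 × 10^-5 M

From the Nernst equation, log Q = n(E° − E)/0.0592 = 6(0.90 − 0.850)/0.0592 = 5.068, so Q = 1.17 × 10^5.
With Q = [Al³⁺]^2/[Zn²⁺]^3 and the known concentrations, [Al³⁺]^2 in the numerator gives [Al³⁺] = 7.1 × 10^-5 M.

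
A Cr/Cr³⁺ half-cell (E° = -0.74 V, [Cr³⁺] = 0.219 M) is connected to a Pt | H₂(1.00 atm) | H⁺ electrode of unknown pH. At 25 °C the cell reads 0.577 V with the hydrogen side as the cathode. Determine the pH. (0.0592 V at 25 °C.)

pH = 2.97

E°_cell = 0.74 V and n = 6.
log Q = n(E° − E)/0.0592 = 6×(0.74 − 0.577)/0.0592 = 16.520.
With Q = [Cr³⁺]^2·P(H₂)^3 / [H⁺]^6, solving for [H⁺] gives log[H⁺] = -2.973, so pH = 2.97.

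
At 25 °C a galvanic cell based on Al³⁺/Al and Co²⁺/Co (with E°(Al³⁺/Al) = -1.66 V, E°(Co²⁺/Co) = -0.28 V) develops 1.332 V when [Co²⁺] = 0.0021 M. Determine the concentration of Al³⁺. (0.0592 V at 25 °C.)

From the Nernst equation, log Q = n(E° − E)/0.0592 = 6(1.38 − 1.332)/0.0592 = 4.865, so Q = 7.33 × 10^4.
With Q = [Al³⁺]^2/[Co²⁺]^3 and the known concentrations, [Al³⁺]^2 in the numerator gives [Al³⁺] = 0.026 M.

0.026 M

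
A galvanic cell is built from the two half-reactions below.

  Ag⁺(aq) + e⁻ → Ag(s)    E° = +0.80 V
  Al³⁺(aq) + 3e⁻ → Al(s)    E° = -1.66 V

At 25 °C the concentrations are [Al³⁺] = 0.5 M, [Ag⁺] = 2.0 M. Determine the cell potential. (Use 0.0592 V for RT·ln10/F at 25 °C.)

2.48 V

The Ag⁺/Ag couple has the higher reduction potential and acts as the cathode, so E°_cell = +0.80 − (-1.66) = 2.46 V.
Balancing electrons gives n = 3; the reaction quotient is Q = [Al³⁺]/[Ag⁺]^3 = 0.0625.
At 25 °C, E = E° − (0.0592/n) log Q = 2.46 − (0.0592/3)(-1.204) = 2.460 + 0.024 = 2.484 V.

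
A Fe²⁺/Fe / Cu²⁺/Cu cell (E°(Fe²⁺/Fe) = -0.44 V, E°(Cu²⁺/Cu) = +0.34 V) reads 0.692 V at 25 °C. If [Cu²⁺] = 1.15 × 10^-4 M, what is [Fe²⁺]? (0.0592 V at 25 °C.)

From the Nernst equation, log Q = n(E° − E)/0.0592 = 2(0.78 − 0.692)/0.0592 = 2.973, so Q = 940.
With Q = [Fe²⁺]/[Cu²⁺] and the known concentrations, [Fe²⁺] in the numerator gives [Fe²⁺] = 0.11 M.

0.11 M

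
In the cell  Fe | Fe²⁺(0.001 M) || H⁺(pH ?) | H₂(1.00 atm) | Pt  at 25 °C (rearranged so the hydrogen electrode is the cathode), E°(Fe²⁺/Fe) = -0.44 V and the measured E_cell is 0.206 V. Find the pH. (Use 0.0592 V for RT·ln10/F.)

pH = 5.45

E°_cell = 0.44 V and n = 2.
log Q = n(E° − E)/0.0592 = 2×(0.44 − 0.206)/0.0592 = 7.905.
With Q = [Fe²⁺]·P(H₂) / [H⁺]^2, solving for [H⁺] gives log[H⁺] = -5.453, so pH = 5.45.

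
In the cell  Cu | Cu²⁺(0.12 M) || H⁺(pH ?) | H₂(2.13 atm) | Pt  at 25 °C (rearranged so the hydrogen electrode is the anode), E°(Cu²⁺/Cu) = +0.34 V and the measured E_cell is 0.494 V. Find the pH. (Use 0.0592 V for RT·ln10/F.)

pH = 2.90

E°_cell = 0.34 V and n = 2.
log Q = n(E° − E)/0.0592 = 2×(0.34 − 0.494)/0.0592 = -5.203.
With Q = [H⁺]^2 / ([Cu²⁺]·P(H₂)), solving for [H⁺] gives log[H⁺] = -2.898, so pH = 2.90.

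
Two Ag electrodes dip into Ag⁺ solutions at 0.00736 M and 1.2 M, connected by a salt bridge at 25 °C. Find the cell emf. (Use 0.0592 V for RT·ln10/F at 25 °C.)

Both half-cells are Ag⁺/Ag, so E°_cell = 0. The concentrated side is the cathode; the cell reaction moves Ag⁺ from high to low concentration with n = 1.
Q = [Ag⁺]_dilute/[Ag⁺]_conc = 0.00736/1.2 = 0.00613.
E = 0 − (0.0592/1) log Q = −(0.0592/1)(-2.212) = 0.1310 V.

0.13 V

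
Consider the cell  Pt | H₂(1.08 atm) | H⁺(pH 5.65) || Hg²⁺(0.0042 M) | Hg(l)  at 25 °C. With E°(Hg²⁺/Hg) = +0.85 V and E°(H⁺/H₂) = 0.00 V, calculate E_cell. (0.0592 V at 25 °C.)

1.12 V

The Hg²⁺/Hg couple is the cathode, so E°_cell = 0.85 V; n = 2.
[H⁺] = 10^(−5.65) = 2.2 × 10^-6 M, and Q = [H⁺]^2 / ([Hg²⁺]·P(H₂)) = 1.1 × 10^-9.
E = E° − (0.0592/2) log Q = 0.85 − (0.0592/2)(-8.957) = 1.115 V.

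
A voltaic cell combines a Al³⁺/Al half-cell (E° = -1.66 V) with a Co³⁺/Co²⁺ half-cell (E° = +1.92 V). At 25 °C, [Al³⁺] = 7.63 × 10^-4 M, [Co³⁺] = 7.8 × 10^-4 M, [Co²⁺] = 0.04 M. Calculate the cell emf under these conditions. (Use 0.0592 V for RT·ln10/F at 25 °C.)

3.54 V

The Co³⁺/Co²⁺ couple has the higher reduction potential and acts as the cathode, so E°_cell = +1.92 − (-1.66) = 3.58 V.
Balancing electrons gives n = 3; the reaction quotient is Q = [Al³⁺]·[Co²⁺]^3/[Co³⁺]^3 = 103.
At 25 °C, E = E° − (0.0592/n) log Q = 3.58 − (0.0592/3)(2.012) = 3.580 − 0.040 = 3.540 V.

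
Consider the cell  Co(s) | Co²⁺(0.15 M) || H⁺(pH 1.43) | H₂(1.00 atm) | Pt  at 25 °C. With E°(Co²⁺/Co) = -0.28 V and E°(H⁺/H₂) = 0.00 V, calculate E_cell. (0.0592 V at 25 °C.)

The hydrogen couple is the cathode, so E°_cell = 0.28 V; n = 2.
[H⁺] = 10^(−1.43) = 0.037 M, and Q = [Co²⁺]·P(H₂) / [H⁺]^2 = 109.
E = E° − (0.0592/2) log Q = 0.28 − (0.0592/2)(2.036) = 0.220 V.

0.22 V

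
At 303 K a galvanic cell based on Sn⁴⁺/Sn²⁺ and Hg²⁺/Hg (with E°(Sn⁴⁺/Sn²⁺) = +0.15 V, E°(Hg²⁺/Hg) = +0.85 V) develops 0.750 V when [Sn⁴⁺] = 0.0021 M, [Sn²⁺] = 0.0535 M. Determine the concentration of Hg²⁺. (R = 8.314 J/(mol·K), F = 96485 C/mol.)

1.8 M

From the Nernst equation, ln Q = nF(E° − E)/RT = 2×96485×(0.70 − 0.750)/(8.314×303) = -3.830, so Q = 0.0217.
With Q = [Sn⁴⁺]/([Sn²⁺]·[Hg²⁺]) and the known concentrations, [Hg²⁺] in the denominator gives [Hg²⁺] = 1.8 M.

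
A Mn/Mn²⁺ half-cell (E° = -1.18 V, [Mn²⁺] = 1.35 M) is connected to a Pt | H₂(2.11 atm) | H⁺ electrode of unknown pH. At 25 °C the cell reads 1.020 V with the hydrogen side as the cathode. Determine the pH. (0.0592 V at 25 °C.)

E°_cell = 1.18 V and n = 2.
log Q = n(E° − E)/0.0592 = 2×(1.18 − 1.020)/0.0592 = 5.405.
With Q = [Mn²⁺]·P(H₂) / [H⁺]^2, solving for [H⁺] gives log[H⁺] = -2.475, so pH = 2.48.

pH = 2.48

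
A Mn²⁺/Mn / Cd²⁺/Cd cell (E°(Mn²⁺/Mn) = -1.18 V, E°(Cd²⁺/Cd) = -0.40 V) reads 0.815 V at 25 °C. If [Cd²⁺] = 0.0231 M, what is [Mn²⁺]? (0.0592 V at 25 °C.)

From the Nernst equation, log Q = n(E° − E)/0.0592 = 2(0.78 − 0.815)/0.0592 = -1.182, so Q = 0.0657.
With Q = [Mn²⁺]/[Cd²⁺] and the known concentrations, [Mn²⁺] in the numerator gives [Mn²⁺] = 0.0015 M.

0.0015 M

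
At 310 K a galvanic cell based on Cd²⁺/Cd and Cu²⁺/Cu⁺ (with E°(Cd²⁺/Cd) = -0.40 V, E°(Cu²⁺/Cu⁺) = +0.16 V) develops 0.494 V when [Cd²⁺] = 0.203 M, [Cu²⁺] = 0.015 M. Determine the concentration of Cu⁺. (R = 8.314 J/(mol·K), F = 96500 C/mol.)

From the Nernst equation, ln Q = nF(E° − E)/RT = 2×96500×(0.56 − 0.494)/(8.314×310) = 4.942, so Q = 140.
With Q = [Cd²⁺]·[Cu⁺]^2/[Cu²⁺]^2 and the known concentrations, [Cu⁺]^2 in the numerator gives [Cu⁺] = 0.39 M.

0.39 M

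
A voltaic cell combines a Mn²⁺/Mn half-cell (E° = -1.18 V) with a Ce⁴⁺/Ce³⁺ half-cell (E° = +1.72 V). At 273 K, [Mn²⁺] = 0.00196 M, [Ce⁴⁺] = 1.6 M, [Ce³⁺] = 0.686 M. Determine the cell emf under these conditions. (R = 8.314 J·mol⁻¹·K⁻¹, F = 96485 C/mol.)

The Ce⁴⁺/Ce³⁺ couple has the higher reduction potential and acts as the cathode, so E°_cell = +1.72 − (-1.18) = 2.90 V.
Balancing electrons gives n = 2; the reaction quotient is Q = [Mn²⁺]·[Ce³⁺]^2/[Ce⁴⁺]^2 = 3.6 × 10^-4.
E = E° − (RT/nF) ln Q = 2.90 − (8.314×273)/(2×96485) × (-7.929) = 2.900 + 0.093 = 2.993 V.

2.99 V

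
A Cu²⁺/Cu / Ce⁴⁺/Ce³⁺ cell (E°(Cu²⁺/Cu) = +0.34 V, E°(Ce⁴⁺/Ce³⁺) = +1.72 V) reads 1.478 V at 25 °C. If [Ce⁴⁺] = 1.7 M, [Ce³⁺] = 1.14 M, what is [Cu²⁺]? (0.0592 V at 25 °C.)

0.0011 M

From the Nernst equation, log Q = n(E° − E)/0.0592 = 2(1.38 − 1.478)/0.0592 = -3.311, so Q = 4.89 × 10^-4.
With Q = [Cu²⁺]·[Ce³⁺]^2/[Ce⁴⁺]^2 and the known concentrations, [Cu²⁺] in the numerator gives [Cu²⁺] = 0.0011 M.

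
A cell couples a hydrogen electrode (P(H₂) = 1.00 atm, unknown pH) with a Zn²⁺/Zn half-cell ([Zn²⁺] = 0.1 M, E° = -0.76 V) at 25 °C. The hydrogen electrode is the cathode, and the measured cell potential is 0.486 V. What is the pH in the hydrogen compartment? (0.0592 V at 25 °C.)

pH = 5.13

E°_cell = 0.76 V and n = 2.
log Q = n(E° − E)/0.0592 = 2×(0.76 − 0.486)/0.0592 = 9.257.
With Q = [Zn²⁺]·P(H₂) / [H⁺]^2, solving for [H⁺] gives log[H⁺] = -5.128, so pH = 5.13.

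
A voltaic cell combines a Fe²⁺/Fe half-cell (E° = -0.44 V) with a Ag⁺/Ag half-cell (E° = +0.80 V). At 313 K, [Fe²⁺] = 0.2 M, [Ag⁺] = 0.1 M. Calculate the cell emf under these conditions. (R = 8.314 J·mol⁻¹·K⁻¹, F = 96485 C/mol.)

The Ag⁺/Ag couple has the higher reduction potential and acts as the cathode, so E°_cell = +0.80 − (-0.44) = 1.24 V.
Balancing electrons gives n = 2; the reaction quotient is Q = [Fe²⁺]/[Ag⁺]^2 = 20.0.
E = E° − (RT/nF) ln Q = 1.24 − (8.314×313)/(2×96485) × (2.996) = 1.240 − 0.040 = 1.200 V.

1.20 V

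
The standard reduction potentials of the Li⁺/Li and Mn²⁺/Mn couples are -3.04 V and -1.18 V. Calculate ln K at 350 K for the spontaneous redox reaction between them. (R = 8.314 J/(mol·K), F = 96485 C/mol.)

ln K = 123.3

E°_cell = -1.18 − (-3.04) = 1.86 V, with n = 2 electrons transferred.
At equilibrium E = 0, so the Nernst equation gives ln K = nFE°/RT = (2)(96485)(1.86)/((8.314)(350)) = 123.35.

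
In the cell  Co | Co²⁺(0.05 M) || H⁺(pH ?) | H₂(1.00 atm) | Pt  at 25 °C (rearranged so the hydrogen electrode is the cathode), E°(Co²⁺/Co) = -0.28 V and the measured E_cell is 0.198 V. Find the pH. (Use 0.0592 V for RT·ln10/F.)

E°_cell = 0.28 V and n = 2.
log Q = n(E° − E)/0.0592 = 2×(0.28 − 0.198)/0.0592 = 2.770.
With Q = [Co²⁺]·P(H₂) / [H⁺]^2, solving for [H⁺] gives log[H⁺] = -2.036, so pH = 2.04.

pH = 2.04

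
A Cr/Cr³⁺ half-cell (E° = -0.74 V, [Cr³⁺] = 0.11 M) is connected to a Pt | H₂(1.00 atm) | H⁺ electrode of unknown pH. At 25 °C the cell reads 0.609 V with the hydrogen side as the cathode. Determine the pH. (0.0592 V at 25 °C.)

pH = 2.53

E°_cell = 0.74 V and n = 6.
log Q = n(E° − E)/0.0592 = 6×(0.74 − 0.609)/0.0592 = 13.277.
With Q = [Cr³⁺]^2·P(H₂)^3 / [H⁺]^6, solving for [H⁺] gives log[H⁺] = -2.532, so pH = 2.53.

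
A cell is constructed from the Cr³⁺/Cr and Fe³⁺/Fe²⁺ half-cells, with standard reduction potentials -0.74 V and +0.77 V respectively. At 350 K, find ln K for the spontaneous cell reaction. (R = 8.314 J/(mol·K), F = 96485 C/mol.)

ln K = 150.2

E°_cell = +0.77 − (-0.74) = 1.51 V, with n = 3 electrons transferred.
At equilibrium E = 0, so the Nernst equation gives ln K = nFE°/RT = (3)(96485)(1.51)/((8.314)(350)) = 150.20.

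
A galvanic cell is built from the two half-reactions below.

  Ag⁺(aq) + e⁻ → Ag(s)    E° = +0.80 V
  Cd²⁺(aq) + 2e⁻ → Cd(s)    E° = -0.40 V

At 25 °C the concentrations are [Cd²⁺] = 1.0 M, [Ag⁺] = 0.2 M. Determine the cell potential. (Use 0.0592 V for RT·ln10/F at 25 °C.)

1.16 V

The Ag⁺/Ag couple has the higher reduction potential and acts as the cathode, so E°_cell = +0.80 − (-0.40) = 1.20 V.
Balancing electrons gives n = 2; the reaction quotient is Q = [Cd²⁺]/[Ag⁺]^2 = 25.0.
At 25 °C, E = E° − (0.0592/n) log Q = 1.20 − (0.0592/2)(1.398) = 1.200 − 0.041 = 1.159 V.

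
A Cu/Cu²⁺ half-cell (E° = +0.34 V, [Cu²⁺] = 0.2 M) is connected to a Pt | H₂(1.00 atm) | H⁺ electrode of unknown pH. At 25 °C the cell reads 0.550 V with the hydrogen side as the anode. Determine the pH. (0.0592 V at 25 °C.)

pH = 3.90

E°_cell = 0.34 V and n = 2.
log Q = n(E° − E)/0.0592 = 2×(0.34 − 0.550)/0.0592 = -7.095.
With Q = [H⁺]^2 / ([Cu²⁺]·P(H₂)), solving for [H⁺] gives log[H⁺] = -3.897, so pH = 3.90.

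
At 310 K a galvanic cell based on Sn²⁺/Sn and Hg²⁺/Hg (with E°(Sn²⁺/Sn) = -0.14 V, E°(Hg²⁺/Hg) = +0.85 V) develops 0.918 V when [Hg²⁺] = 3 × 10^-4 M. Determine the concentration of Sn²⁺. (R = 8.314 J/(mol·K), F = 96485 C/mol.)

From the Nernst equation, ln Q = nF(E° − E)/RT = 2×96485×(0.99 − 0.918)/(8.314×310) = 5.391, so Q = 219.
With Q = [Sn²⁺]/[Hg²⁺] and the known concentrations, [Sn²⁺] in the numerator gives [Sn²⁺] = 0.066 M.

0.066 M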